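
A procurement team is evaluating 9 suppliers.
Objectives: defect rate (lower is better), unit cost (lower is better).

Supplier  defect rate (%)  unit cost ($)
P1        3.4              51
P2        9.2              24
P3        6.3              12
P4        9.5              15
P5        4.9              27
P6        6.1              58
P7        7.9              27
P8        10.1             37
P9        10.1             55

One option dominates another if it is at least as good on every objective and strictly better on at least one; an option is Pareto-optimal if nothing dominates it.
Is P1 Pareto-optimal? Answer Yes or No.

Yes

P2: worse on defect rate (9.2 vs 3.4).
P3: worse on defect rate (6.3 vs 3.4).
P4: worse on defect rate (9.5 vs 3.4).
P5: worse on defect rate (4.9 vs 3.4).
P6: worse on defect rate (6.1 vs 3.4).
P7: worse on defect rate (7.9 vs 3.4).
P8: worse on defect rate (10.1 vs 3.4).
P9: worse on defect rate (10.1 vs 3.4).
No option is at least as good as P1 on every objective and strictly better on one.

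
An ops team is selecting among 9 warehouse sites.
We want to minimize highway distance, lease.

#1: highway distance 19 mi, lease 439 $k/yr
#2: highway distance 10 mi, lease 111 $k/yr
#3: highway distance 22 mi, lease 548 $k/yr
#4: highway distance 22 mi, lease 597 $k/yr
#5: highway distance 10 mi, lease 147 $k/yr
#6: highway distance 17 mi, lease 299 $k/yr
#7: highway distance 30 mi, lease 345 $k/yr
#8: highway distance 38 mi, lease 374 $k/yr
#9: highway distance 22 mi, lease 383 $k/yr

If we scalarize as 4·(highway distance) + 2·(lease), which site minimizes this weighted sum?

#1: 4·19 + 2·439 = 954
#2: 4·10 + 2·111 = 262
#3: 4·22 + 2·548 = 1184
#4: 4·22 + 2·597 = 1282
#5: 4·10 + 2·147 = 334
#6: 4·17 + 2·299 = 666
#7: 4·30 + 2·345 = 810
#8: 4·38 + 2·374 = 900
#9: 4·22 + 2·383 = 854
Lowest: #2 at 262.

#2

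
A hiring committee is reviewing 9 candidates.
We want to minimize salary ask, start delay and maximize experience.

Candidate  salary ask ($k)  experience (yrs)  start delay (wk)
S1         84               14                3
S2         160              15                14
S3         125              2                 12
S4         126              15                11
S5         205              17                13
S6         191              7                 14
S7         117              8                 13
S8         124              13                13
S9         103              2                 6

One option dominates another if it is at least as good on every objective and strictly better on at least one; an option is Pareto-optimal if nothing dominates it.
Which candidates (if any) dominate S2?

S4

S4: salary ask 126≤160, experience 15≥15, start delay 11≤14 — dominates S2.
Others (S1, S3, S5, S6, S7, S8, S9) are each worse than S2 on at least one objective.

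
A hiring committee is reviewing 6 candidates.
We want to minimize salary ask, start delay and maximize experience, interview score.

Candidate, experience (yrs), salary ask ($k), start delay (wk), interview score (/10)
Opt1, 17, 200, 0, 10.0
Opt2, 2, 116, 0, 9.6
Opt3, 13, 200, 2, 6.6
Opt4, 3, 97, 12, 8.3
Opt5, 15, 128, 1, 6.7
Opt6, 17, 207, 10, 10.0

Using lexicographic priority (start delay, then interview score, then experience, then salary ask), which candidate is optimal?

Opt1

First minimize start delay: best is 0, kept {Opt1, Opt2}.
Then maximize interview score: best is 10.0, kept {Opt1}.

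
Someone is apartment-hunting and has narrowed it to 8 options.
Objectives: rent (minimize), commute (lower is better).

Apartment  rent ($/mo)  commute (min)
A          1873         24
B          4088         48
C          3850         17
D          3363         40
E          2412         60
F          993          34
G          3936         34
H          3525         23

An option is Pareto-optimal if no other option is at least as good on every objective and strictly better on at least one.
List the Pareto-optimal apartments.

A, C, F, H

A: not dominated.
B: dominated by A (rent 1873≤4088, commute 24≤48).
C: not dominated (best commute).
D: dominated by A (rent 1873≤3363, commute 24≤40).
E: dominated by A (rent 1873≤2412, commute 24≤60).
F: not dominated (best rent).
G: dominated by A (rent 1873≤3936, commute 24≤34).
H: not dominated.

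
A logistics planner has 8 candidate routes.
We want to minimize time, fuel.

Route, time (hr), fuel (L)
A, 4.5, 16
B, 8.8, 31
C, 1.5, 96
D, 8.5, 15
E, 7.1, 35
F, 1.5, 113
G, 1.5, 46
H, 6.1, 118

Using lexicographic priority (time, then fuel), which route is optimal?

G

First minimize time: best is 1.5, kept {C, F, G}.
Then minimize fuel: best is 46, kept {G}.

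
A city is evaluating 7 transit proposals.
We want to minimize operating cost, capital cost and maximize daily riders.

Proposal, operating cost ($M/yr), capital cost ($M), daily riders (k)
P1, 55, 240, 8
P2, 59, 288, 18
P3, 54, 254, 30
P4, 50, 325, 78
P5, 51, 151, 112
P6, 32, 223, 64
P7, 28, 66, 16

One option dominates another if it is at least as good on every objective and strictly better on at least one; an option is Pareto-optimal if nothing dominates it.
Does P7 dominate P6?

P7 vs P6: P7 is worse on daily riders (16 vs 64), so it does not dominate P6.

No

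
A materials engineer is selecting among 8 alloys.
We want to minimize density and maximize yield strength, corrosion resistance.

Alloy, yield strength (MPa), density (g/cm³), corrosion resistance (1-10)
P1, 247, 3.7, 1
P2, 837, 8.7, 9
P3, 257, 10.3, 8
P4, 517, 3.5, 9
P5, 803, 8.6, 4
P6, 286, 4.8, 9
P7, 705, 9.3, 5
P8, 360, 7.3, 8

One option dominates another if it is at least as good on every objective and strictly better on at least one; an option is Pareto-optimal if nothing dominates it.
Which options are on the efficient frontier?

P2, P4, P5

P1: dominated by P4 (yield strength 517≥247, density 3.5≤3.7, corrosion resistance 9≥1).
P2: not dominated (best yield strength).
P3: dominated by P2 (yield strength 837≥257, density 8.7≤10.3, corrosion resistance 9≥8).
P4: not dominated (best density).
P5: not dominated.
P6: dominated by P4 (yield strength 517≥286, density 3.5≤4.8, corrosion resistance 9≥9).
P7: dominated by P2 (yield strength 837≥705, density 8.7≤9.3, corrosion resistance 9≥5).
P8: dominated by P4 (yield strength 517≥360, density 3.5≤7.3, corrosion resistance 9≥8).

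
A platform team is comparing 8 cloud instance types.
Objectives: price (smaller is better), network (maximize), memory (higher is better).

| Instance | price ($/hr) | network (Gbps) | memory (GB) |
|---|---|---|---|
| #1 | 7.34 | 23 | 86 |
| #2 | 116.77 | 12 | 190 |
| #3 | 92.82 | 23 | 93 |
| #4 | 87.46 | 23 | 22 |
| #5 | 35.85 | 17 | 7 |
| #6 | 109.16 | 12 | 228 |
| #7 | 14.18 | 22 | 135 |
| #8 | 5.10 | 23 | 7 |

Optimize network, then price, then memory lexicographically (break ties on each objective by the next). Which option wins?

First maximize network: best is 23, kept {#1, #3, #4, #8}.
Then minimize price: best is 5.10, kept {#8}.

#8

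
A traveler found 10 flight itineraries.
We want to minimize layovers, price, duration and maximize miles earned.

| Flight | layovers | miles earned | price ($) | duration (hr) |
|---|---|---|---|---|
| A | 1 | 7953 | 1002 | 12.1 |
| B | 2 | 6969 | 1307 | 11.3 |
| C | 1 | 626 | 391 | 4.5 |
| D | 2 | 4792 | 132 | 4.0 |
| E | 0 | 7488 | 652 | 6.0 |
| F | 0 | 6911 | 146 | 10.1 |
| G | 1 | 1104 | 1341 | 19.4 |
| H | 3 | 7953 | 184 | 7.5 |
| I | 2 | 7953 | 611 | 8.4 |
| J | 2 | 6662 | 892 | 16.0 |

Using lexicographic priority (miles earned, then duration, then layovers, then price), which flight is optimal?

First maximize miles earned: best is 7953, kept {A, H, I}.
Then minimize duration: best is 7.5, kept {H}.

H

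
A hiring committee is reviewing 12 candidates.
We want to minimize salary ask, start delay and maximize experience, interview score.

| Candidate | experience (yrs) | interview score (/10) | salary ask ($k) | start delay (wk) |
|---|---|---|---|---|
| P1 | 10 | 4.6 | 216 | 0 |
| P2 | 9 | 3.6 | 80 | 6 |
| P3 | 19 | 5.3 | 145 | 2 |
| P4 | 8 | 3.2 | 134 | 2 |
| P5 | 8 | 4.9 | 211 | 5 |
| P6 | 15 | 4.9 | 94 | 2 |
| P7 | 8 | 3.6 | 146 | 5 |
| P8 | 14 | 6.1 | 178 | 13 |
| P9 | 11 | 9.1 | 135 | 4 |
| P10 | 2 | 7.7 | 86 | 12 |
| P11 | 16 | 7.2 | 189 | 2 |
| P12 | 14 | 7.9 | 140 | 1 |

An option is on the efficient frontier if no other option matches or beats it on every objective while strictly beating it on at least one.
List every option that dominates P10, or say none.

none

P1: worse on interview score (4.6 vs 7.7).
P2: worse on interview score (3.6 vs 7.7).
P3: worse on interview score (5.3 vs 7.7).
P4: worse on interview score (3.2 vs 7.7).
P5: worse on interview score (4.9 vs 7.7).
P6: worse on interview score (4.9 vs 7.7).
P7: worse on interview score (3.6 vs 7.7).
P8: worse on interview score (6.1 vs 7.7).
P9: worse on salary ask (135 vs 86).
P11: worse on interview score (7.2 vs 7.7).
P12: worse on salary ask (140 vs 86).
No option dominates P10.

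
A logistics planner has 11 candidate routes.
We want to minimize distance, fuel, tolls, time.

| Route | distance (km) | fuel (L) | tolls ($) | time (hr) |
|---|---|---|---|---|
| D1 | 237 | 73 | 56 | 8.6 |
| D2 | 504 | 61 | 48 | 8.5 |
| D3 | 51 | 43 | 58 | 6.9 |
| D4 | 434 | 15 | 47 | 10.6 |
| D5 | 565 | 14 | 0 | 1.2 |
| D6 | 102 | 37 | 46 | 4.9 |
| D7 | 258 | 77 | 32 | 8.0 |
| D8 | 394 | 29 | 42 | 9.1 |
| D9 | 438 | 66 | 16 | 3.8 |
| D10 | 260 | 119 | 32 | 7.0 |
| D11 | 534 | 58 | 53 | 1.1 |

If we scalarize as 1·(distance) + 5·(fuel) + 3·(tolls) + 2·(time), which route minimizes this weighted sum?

D1: 1·237 + 5·73 + 3·56 + 2·8.6 = 787.2
D2: 1·504 + 5·61 + 3·48 + 2·8.5 = 970.0
D3: 1·51 + 5·43 + 3·58 + 2·6.9 = 453.8
D4: 1·434 + 5·15 + 3·47 + 2·10.6 = 671.2
D5: 1·565 + 5·14 + 3·0 + 2·1.2 = 637.4
D6: 1·102 + 5·37 + 3·46 + 2·4.9 = 434.8
D7: 1·258 + 5·77 + 3·32 + 2·8.0 = 755.0
D8: 1·394 + 5·29 + 3·42 + 2·9.1 = 683.2
D9: 1·438 + 5·66 + 3·16 + 2·3.8 = 823.6
D10: 1·260 + 5·119 + 3·32 + 2·7.0 = 965.0
D11: 1·534 + 5·58 + 3·53 + 2·1.1 = 985.2
Lowest: D6 at 434.8.

D6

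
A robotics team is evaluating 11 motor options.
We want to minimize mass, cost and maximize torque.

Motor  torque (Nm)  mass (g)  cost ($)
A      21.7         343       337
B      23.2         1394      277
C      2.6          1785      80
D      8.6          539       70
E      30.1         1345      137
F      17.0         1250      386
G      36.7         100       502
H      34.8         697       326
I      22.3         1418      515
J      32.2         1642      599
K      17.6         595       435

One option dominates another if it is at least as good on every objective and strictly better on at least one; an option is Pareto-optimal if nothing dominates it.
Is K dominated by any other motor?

A vs K: torque 21.7≥17.6, mass 343≤595, cost 337≤435 — A is at least as good on every objective and strictly better on at least one, so A dominates K.

Yes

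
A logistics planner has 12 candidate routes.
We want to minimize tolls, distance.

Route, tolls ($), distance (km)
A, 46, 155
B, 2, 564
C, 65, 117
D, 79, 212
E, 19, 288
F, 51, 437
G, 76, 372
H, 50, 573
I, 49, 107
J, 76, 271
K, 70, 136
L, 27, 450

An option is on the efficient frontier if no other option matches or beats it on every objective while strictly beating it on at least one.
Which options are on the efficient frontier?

A, B, E, I

A: not dominated.
B: not dominated (best tolls).
C: dominated by I (tolls 49≤65, distance 107≤117).
D: dominated by A (tolls 46≤79, distance 155≤212).
E: not dominated.
F: dominated by A (tolls 46≤51, distance 155≤437).
G: dominated by A (tolls 46≤76, distance 155≤372).
H: dominated by A (tolls 46≤50, distance 155≤573).
I: not dominated (best distance).
J: dominated by A (tolls 46≤76, distance 155≤271).
K: dominated by C (tolls 65≤70, distance 117≤136).
L: dominated by E (tolls 19≤27, distance 288≤450).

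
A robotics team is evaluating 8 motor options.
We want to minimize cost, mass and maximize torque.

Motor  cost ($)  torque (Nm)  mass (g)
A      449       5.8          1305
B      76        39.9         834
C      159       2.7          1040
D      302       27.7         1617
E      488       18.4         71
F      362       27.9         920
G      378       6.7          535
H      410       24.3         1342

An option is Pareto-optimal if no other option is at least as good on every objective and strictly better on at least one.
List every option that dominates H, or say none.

B: cost 76≤410, torque 39.9≥24.3, mass 834≤1342 — dominates H.
F: cost 362≤410, torque 27.9≥24.3, mass 920≤1342 — dominates H.
Others (A, C, D, E, G) are each worse than H on at least one objective.

B, F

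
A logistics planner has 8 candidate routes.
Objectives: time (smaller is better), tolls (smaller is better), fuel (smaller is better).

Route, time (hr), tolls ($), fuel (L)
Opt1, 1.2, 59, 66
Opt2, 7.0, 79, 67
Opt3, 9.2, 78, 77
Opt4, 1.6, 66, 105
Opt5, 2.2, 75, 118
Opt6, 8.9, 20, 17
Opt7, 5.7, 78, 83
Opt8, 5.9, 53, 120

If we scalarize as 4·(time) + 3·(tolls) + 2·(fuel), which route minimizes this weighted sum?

Opt1: 4·1.2 + 3·59 + 2·66 = 313.8
Opt2: 4·7.0 + 3·79 + 2·67 = 399.0
Opt3: 4·9.2 + 3·78 + 2·77 = 424.8
Opt4: 4·1.6 + 3·66 + 2·105 = 414.4
Opt5: 4·2.2 + 3·75 + 2·118 = 469.8
Opt6: 4·8.9 + 3·20 + 2·17 = 129.6
Opt7: 4·5.7 + 3·78 + 2·83 = 422.8
Opt8: 4·5.9 + 3·53 + 2·120 = 422.6
Lowest: Opt6 at 129.6.

Opt6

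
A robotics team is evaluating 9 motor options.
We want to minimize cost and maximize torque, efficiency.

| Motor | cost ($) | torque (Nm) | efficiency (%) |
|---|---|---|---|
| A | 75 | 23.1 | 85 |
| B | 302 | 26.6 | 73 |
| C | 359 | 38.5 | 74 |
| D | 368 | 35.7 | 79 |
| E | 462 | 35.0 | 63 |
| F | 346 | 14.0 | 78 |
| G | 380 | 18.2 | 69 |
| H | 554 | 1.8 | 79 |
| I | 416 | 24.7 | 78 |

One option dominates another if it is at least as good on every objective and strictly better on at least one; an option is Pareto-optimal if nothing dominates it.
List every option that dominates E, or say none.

C, D

C: cost 359≤462, torque 38.5≥35.0, efficiency 74≥63 — dominates E.
D: cost 368≤462, torque 35.7≥35.0, efficiency 79≥63 — dominates E.
Others (A, B, F, G, H, I) are each worse than E on at least one objective.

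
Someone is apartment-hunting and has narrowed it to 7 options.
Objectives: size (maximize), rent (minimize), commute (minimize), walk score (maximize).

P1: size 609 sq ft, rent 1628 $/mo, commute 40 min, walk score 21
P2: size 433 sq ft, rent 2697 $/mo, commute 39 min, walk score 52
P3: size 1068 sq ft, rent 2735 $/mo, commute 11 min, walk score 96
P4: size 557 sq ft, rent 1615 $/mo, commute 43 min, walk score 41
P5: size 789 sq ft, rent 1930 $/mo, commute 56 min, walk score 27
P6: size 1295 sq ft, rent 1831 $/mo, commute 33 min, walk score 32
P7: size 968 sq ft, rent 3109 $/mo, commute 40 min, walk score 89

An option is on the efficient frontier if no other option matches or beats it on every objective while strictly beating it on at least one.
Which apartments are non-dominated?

P1: not dominated.
P2: not dominated.
P3: not dominated (best commute).
P4: not dominated (best rent).
P5: dominated by P6 (size 1295≥789, rent 1831≤1930, commute 33≤56, walk score 32≥27).
P6: not dominated (best size).
P7: dominated by P3 (size 1068≥968, rent 2735≤3109, commute 11≤40, walk score 96≥89).

P1, P2, P3, P4, P6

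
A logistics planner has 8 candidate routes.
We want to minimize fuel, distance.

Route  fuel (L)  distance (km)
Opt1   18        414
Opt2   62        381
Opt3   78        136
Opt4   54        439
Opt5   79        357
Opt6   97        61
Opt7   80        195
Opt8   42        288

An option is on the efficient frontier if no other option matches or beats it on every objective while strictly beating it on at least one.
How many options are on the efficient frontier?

4

Opt1: not dominated (best fuel).
Opt2: dominated by Opt8 (fuel 42≤62, distance 288≤381).
Opt3: not dominated.
Opt4: dominated by Opt1 (fuel 18≤54, distance 414≤439).
Opt5: dominated by Opt3 (fuel 78≤79, distance 136≤357).
Opt6: not dominated (best distance).
Opt7: dominated by Opt3 (fuel 78≤80, distance 136≤195).
Opt8: not dominated.
Pareto-optimal: Opt1, Opt3, Opt6, Opt8 → 4.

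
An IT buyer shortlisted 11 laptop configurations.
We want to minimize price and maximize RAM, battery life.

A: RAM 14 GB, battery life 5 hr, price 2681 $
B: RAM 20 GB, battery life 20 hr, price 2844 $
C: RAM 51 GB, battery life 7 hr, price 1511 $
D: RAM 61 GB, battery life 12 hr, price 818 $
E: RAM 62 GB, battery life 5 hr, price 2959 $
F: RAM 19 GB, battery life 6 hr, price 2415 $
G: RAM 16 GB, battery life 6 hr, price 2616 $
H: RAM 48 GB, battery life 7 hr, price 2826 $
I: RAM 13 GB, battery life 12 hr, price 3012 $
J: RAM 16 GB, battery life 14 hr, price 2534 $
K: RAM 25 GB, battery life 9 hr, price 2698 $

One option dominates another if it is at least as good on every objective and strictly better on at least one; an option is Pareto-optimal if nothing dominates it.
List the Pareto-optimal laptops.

A: dominated by C (RAM 51≥14, battery life 7≥5, price 1511≤2681).
B: not dominated (best battery life).
C: dominated by D (RAM 61≥51, battery life 12≥7, price 818≤1511).
D: not dominated (best price).
E: not dominated (best RAM).
F: dominated by C (RAM 51≥19, battery life 7≥6, price 1511≤2415).
G: dominated by C (RAM 51≥16, battery life 7≥6, price 1511≤2616).
H: dominated by C (RAM 51≥48, battery life 7≥7, price 1511≤2826).
I: dominated by B (RAM 20≥13, battery life 20≥12, price 2844≤3012).
J: not dominated.
K: dominated by D (RAM 61≥25, battery life 12≥9, price 818≤2698).

B, D, E, J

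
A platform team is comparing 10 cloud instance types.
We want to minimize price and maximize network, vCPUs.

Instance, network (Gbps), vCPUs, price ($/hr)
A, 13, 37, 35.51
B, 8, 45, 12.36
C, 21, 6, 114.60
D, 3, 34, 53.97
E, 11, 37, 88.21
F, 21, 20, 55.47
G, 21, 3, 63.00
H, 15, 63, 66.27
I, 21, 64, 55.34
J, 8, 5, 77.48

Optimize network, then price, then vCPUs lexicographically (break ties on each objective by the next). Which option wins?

First maximize network: best is 21, kept {C, F, G, I}.
Then minimize price: best is 55.34, kept {I}.

I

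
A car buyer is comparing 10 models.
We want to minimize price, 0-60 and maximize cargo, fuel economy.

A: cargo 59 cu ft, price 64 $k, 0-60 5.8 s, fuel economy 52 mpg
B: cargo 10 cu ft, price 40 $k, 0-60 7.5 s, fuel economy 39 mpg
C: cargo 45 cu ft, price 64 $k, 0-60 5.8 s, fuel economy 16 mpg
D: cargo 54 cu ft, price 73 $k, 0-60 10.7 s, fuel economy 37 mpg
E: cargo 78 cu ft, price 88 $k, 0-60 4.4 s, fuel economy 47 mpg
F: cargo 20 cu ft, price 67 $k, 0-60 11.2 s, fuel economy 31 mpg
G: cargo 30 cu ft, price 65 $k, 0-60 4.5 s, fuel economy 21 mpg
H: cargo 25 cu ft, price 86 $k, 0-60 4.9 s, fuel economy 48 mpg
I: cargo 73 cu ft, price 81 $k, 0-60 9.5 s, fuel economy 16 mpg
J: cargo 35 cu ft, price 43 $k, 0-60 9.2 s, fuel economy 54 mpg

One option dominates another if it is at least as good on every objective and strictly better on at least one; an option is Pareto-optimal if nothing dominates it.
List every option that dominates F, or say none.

A: cargo 59≥20, price 64≤67, 0-60 5.8≤11.2, fuel economy 52≥31 — dominates F.
J: cargo 35≥20, price 43≤67, 0-60 9.2≤11.2, fuel economy 54≥31 — dominates F.
Others (B, C, D, E, G, H, I) are each worse than F on at least one objective.

A, J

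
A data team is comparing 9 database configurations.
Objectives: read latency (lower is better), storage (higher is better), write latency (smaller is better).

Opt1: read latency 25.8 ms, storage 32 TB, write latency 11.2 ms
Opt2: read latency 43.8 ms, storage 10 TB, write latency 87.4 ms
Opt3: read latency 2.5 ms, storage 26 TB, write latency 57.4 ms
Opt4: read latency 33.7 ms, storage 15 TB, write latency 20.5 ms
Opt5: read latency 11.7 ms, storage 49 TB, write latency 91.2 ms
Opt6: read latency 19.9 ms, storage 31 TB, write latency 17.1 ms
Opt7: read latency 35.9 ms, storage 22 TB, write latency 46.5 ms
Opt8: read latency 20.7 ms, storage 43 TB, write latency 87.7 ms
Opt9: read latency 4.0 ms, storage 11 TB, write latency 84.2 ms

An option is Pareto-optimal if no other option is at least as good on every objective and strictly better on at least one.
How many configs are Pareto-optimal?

5

Opt1: not dominated (best write latency).
Opt2: dominated by Opt1 (read latency 25.8≤43.8, storage 32≥10, write latency 11.2≤87.4).
Opt3: not dominated (best read latency).
Opt4: dominated by Opt1 (read latency 25.8≤33.7, storage 32≥15, write latency 11.2≤20.5).
Opt5: not dominated (best storage).
Opt6: not dominated.
Opt7: dominated by Opt1 (read latency 25.8≤35.9, storage 32≥22, write latency 11.2≤46.5).
Opt8: not dominated.
Opt9: dominated by Opt3 (read latency 2.5≤4.0, storage 26≥11, write latency 57.4≤84.2).
Pareto-optimal: Opt1, Opt3, Opt5, Opt6, Opt8 → 5.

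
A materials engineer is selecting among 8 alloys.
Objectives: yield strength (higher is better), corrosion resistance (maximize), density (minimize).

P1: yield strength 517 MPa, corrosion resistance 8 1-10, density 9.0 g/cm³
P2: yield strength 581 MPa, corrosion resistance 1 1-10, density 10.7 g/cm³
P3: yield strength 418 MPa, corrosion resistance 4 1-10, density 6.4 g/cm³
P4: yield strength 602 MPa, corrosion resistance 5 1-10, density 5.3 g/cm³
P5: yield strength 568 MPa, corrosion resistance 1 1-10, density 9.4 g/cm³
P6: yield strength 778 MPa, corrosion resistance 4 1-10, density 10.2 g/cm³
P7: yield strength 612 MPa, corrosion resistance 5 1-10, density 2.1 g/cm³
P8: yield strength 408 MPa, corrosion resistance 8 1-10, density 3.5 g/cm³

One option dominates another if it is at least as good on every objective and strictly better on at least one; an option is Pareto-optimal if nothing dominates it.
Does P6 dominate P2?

P6 vs P2: yield strength 778≥581, corrosion resistance 4≥1, density 10.2≤10.7 — P6 is at least as good on every objective with at least one strict improvement.

Yes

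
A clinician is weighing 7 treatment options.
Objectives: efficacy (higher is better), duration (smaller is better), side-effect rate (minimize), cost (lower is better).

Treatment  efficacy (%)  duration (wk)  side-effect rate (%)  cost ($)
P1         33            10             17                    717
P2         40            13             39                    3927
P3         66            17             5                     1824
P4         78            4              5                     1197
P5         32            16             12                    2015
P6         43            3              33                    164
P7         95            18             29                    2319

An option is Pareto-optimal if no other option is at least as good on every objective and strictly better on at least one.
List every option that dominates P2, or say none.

P4, P6

P4: efficacy 78≥40, duration 4≤13, side-effect rate 5≤39, cost 1197≤3927 — dominates P2.
P6: efficacy 43≥40, duration 3≤13, side-effect rate 33≤39, cost 164≤3927 — dominates P2.
Others (P1, P3, P5, P7) are each worse than P2 on at least one objective.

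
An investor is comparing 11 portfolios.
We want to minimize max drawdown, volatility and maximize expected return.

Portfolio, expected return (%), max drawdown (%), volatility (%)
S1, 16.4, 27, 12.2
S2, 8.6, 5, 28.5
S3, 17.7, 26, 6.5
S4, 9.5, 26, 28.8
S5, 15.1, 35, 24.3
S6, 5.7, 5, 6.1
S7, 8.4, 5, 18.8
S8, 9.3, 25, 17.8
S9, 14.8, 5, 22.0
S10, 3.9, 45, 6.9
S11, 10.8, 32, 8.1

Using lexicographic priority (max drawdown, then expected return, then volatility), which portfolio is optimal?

First minimize max drawdown: best is 5, kept {S2, S6, S7, S9}.
Then maximize expected return: best is 14.8, kept {S9}.

S9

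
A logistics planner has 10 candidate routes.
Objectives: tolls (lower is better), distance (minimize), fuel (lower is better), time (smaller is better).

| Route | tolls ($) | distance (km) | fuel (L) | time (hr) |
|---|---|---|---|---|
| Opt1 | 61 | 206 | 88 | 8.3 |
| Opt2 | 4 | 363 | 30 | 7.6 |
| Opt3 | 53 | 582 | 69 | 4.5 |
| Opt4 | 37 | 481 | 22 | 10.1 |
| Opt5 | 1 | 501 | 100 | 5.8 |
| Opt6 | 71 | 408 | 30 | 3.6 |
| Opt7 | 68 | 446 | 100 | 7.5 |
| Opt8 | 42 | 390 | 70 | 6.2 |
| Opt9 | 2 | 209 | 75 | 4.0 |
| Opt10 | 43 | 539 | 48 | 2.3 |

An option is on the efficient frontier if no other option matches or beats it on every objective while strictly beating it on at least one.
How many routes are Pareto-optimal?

8

Opt1: not dominated (best distance).
Opt2: not dominated.
Opt3: dominated by Opt10 (tolls 43≤53, distance 539≤582, fuel 48≤69, time 2.3≤4.5).
Opt4: not dominated (best fuel).
Opt5: not dominated (best tolls).
Opt6: not dominated.
Opt7: dominated by Opt8 (tolls 42≤68, distance 390≤446, fuel 70≤100, time 6.2≤7.5).
Opt8: not dominated.
Opt9: not dominated.
Opt10: not dominated (best time).
Pareto-optimal: Opt1, Opt2, Opt4, Opt5, Opt6, Opt8, Opt9, Opt10 → 8.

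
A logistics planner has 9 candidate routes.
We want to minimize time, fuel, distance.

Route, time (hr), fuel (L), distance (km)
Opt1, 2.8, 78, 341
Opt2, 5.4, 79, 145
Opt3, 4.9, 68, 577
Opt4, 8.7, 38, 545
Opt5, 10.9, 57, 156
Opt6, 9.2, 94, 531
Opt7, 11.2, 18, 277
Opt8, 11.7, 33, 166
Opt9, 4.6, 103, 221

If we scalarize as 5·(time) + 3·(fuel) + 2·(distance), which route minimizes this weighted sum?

Opt1: 5·2.8 + 3·78 + 2·341 = 930.0
Opt2: 5·5.4 + 3·79 + 2·145 = 554.0
Opt3: 5·4.9 + 3·68 + 2·577 = 1382.5
Opt4: 5·8.7 + 3·38 + 2·545 = 1247.5
Opt5: 5·10.9 + 3·57 + 2·156 = 537.5
Opt6: 5·9.2 + 3·94 + 2·531 = 1390.0
Opt7: 5·11.2 + 3·18 + 2·277 = 664.0
Opt8: 5·11.7 + 3·33 + 2·166 = 489.5
Opt9: 5·4.6 + 3·103 + 2·221 = 774.0
Lowest: Opt8 at 489.5.

Opt8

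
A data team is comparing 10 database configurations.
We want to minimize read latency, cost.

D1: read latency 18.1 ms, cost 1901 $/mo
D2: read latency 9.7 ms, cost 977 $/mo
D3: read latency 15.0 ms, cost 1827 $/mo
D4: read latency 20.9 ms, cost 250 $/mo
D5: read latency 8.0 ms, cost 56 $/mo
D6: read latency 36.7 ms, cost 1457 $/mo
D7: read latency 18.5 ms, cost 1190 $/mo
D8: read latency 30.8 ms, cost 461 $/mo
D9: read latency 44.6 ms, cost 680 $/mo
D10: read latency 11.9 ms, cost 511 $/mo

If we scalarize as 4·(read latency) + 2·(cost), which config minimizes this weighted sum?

D5

D1: 4·18.1 + 2·1901 = 3874.4
D2: 4·9.7 + 2·977 = 1992.8
D3: 4·15.0 + 2·1827 = 3714.0
D4: 4·20.9 + 2·250 = 583.6
D5: 4·8.0 + 2·56 = 144.0
D6: 4·36.7 + 2·1457 = 3060.8
D7: 4·18.5 + 2·1190 = 2454.0
D8: 4·30.8 + 2·461 = 1045.2
D9: 4·44.6 + 2·680 = 1538.4
D10: 4·11.9 + 2·511 = 1069.6
Lowest: D5 at 144.0.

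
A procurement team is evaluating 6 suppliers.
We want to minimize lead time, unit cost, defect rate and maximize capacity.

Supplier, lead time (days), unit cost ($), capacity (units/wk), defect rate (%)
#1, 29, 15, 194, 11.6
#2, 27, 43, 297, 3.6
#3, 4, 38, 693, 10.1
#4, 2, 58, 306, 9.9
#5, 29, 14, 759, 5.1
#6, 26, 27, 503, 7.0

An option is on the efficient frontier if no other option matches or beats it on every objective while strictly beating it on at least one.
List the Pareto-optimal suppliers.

#2, #3, #4, #5, #6

#1: dominated by #5 (lead time 29≤29, unit cost 14≤15, capacity 759≥194, defect rate 5.1≤11.6).
#2: not dominated (best defect rate).
#3: not dominated.
#4: not dominated (best lead time).
#5: not dominated (best unit cost).
#6: not dominated.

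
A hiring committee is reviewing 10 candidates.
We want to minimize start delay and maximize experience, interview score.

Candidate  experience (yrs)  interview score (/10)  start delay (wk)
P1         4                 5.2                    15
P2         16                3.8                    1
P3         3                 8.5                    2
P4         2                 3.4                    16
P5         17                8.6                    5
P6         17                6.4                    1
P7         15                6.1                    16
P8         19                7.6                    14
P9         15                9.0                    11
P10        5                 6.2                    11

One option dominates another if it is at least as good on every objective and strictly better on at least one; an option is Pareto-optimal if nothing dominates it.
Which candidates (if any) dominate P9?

none

P1: worse on experience (4 vs 15).
P2: worse on interview score (3.8 vs 9.0).
P3: worse on experience (3 vs 15).
P4: worse on experience (2 vs 15).
P5: worse on interview score (8.6 vs 9.0).
P6: worse on interview score (6.4 vs 9.0).
P7: worse on interview score (6.1 vs 9.0).
P8: worse on interview score (7.6 vs 9.0).
P10: worse on experience (5 vs 15).
No option dominates P9.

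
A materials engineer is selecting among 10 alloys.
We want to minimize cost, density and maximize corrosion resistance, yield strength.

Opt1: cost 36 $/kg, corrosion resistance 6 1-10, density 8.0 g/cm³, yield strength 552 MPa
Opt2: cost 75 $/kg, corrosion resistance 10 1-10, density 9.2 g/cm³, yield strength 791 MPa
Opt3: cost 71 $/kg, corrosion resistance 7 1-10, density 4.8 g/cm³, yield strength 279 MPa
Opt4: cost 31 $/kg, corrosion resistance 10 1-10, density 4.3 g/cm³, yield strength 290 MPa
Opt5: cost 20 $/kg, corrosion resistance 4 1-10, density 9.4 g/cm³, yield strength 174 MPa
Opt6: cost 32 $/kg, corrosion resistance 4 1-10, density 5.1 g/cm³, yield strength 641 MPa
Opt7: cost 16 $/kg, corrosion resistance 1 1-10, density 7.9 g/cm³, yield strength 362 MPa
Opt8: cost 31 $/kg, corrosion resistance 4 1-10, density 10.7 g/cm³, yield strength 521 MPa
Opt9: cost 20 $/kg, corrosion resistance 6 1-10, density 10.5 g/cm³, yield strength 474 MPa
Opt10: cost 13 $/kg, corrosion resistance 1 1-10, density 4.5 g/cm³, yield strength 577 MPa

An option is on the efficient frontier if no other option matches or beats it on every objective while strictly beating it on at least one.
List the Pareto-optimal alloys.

Opt1: not dominated.
Opt2: not dominated (best yield strength).
Opt3: dominated by Opt4 (cost 31≤71, corrosion resistance 10≥7, density 4.3≤4.8, yield strength 290≥279).
Opt4: not dominated (best density).
Opt5: not dominated.
Opt6: not dominated.
Opt7: dominated by Opt10 (cost 13≤16, corrosion resistance 1≥1, density 4.5≤7.9, yield strength 577≥362).
Opt8: not dominated.
Opt9: not dominated.
Opt10: not dominated (best cost).

Opt1, Opt2, Opt4, Opt5, Opt6, Opt8, Opt9, Opt10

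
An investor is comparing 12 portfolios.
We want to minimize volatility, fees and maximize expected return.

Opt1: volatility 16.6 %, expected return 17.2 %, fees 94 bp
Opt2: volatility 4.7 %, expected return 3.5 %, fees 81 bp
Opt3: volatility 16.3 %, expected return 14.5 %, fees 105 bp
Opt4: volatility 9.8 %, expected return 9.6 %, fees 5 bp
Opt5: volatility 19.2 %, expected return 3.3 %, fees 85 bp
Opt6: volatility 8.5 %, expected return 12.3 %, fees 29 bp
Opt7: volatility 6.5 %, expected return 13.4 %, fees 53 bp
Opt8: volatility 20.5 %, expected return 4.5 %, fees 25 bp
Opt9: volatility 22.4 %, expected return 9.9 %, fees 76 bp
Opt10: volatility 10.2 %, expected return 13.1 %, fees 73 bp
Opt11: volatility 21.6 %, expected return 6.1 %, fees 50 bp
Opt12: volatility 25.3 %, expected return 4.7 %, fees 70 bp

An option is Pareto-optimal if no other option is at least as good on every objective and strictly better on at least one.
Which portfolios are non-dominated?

Opt1, Opt2, Opt3, Opt4, Opt6, Opt7

Opt1: not dominated (best expected return).
Opt2: not dominated (best volatility).
Opt3: not dominated.
Opt4: not dominated (best fees).
Opt5: dominated by Opt2 (volatility 4.7≤19.2, expected return 3.5≥3.3, fees 81≤85).
Opt6: not dominated.
Opt7: not dominated.
Opt8: dominated by Opt4 (volatility 9.8≤20.5, expected return 9.6≥4.5, fees 5≤25).
Opt9: dominated by Opt6 (volatility 8.5≤22.4, expected return 12.3≥9.9, fees 29≤76).
Opt10: dominated by Opt7 (volatility 6.5≤10.2, expected return 13.4≥13.1, fees 53≤73).
Opt11: dominated by Opt4 (volatility 9.8≤21.6, expected return 9.6≥6.1, fees 5≤50).
Opt12: dominated by Opt4 (volatility 9.8≤25.3, expected return 9.6≥4.7, fees 5≤70).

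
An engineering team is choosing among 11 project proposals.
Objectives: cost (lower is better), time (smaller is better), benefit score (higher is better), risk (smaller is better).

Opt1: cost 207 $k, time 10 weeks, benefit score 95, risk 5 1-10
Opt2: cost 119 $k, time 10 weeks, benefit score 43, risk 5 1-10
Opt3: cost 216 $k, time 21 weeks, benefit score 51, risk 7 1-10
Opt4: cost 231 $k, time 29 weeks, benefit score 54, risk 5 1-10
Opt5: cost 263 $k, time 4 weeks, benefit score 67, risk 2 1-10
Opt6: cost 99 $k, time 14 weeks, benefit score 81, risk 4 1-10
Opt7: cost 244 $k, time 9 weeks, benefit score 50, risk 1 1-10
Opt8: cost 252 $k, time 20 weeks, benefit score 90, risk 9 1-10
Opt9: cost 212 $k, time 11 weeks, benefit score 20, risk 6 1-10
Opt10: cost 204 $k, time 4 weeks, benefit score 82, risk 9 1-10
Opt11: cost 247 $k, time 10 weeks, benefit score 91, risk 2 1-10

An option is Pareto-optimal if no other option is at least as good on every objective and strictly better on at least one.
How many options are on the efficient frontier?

7

Opt1: not dominated (best benefit score).
Opt2: not dominated.
Opt3: dominated by Opt1 (cost 207≤216, time 10≤21, benefit score 95≥51, risk 5≤7).
Opt4: dominated by Opt1 (cost 207≤231, time 10≤29, benefit score 95≥54, risk 5≤5).
Opt5: not dominated.
Opt6: not dominated (best cost).
Opt7: not dominated (best risk).
Opt8: dominated by Opt1 (cost 207≤252, time 10≤20, benefit score 95≥90, risk 5≤9).
Opt9: dominated by Opt1 (cost 207≤212, time 10≤11, benefit score 95≥20, risk 5≤6).
Opt10: not dominated.
Opt11: not dominated.
Pareto-optimal: Opt1, Opt2, Opt5, Opt6, Opt7, Opt10, Opt11 → 7.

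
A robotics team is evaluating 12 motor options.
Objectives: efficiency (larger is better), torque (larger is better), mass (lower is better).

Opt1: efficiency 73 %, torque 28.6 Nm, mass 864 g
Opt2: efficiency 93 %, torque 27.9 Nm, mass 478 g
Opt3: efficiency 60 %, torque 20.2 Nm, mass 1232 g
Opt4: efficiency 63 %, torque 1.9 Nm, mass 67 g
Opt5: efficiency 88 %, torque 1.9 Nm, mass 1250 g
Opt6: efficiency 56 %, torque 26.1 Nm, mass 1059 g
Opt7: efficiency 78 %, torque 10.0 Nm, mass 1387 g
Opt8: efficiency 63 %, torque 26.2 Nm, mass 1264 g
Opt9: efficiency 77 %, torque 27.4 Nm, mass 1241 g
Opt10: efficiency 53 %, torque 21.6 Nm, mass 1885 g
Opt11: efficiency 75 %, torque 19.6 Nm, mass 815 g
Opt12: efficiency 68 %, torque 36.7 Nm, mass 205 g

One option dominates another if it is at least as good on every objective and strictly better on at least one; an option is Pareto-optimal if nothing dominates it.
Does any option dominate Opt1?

Opt2: worse on torque (27.9 vs 28.6).
Opt3: worse on efficiency (60 vs 73).
Opt4: worse on efficiency (63 vs 73).
Opt5: worse on torque (1.9 vs 28.6).
Opt6: worse on efficiency (56 vs 73).
Opt7: worse on torque (10.0 vs 28.6).
Opt8: worse on efficiency (63 vs 73).
Opt9: worse on torque (27.4 vs 28.6).
Opt10: worse on efficiency (53 vs 73).
Opt11: worse on torque (19.6 vs 28.6).
Opt12: worse on efficiency (68 vs 73).
No option is at least as good as Opt1 on every objective and strictly better on one.

No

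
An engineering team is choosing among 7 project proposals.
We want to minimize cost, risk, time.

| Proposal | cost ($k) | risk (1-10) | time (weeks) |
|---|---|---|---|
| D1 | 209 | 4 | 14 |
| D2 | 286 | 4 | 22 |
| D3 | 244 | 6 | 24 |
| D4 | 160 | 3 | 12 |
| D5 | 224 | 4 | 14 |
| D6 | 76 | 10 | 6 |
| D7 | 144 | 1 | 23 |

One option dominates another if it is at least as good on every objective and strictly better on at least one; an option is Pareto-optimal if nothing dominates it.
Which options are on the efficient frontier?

D4, D6, D7

D1: dominated by D4 (cost 160≤209, risk 3≤4, time 12≤14).
D2: dominated by D1 (cost 209≤286, risk 4≤4, time 14≤22).
D3: dominated by D1 (cost 209≤244, risk 4≤6, time 14≤24).
D4: not dominated.
D5: dominated by D1 (cost 209≤224, risk 4≤4, time 14≤14).
D6: not dominated (best cost).
D7: not dominated (best risk).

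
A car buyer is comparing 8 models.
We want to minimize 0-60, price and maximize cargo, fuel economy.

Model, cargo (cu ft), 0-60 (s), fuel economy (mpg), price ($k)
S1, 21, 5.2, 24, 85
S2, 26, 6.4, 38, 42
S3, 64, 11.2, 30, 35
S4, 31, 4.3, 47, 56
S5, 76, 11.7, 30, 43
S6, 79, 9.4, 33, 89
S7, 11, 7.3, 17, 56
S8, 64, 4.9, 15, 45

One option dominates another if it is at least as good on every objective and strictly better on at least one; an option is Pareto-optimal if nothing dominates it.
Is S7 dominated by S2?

Yes

S2 vs S7: cargo 26≥11, 0-60 6.4≤7.3, fuel economy 38≥17, price 42≤56 — S2 is at least as good on every objective with at least one strict improvement.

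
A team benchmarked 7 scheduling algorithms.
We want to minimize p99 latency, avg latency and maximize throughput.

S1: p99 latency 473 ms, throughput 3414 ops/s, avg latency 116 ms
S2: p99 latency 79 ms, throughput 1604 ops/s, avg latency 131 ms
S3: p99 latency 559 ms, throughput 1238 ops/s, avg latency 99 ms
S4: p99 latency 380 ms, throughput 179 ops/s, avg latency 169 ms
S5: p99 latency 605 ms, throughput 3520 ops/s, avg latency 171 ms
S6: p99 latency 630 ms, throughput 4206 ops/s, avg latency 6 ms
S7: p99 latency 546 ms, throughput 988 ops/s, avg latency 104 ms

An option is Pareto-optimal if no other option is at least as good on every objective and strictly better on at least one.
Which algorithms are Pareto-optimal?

S1, S2, S3, S5, S6, S7

S1: not dominated.
S2: not dominated (best p99 latency).
S3: not dominated.
S4: dominated by S2 (p99 latency 79≤380, throughput 1604≥179, avg latency 131≤169).
S5: not dominated.
S6: not dominated (best throughput).
S7: not dominated.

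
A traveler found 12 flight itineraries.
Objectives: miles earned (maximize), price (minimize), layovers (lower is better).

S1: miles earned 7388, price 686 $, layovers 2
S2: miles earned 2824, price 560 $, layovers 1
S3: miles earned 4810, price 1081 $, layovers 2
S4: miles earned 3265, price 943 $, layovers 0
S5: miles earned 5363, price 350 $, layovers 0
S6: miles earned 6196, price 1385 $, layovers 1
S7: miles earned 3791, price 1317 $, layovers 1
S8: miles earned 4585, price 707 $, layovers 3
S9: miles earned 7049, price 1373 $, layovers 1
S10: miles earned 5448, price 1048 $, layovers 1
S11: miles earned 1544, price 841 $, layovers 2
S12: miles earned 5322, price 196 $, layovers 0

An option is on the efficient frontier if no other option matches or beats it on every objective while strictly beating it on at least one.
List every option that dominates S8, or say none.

S1, S5, S12

S1: miles earned 7388≥4585, price 686≤707, layovers 2≤3 — dominates S8.
S5: miles earned 5363≥4585, price 350≤707, layovers 0≤3 — dominates S8.
S12: miles earned 5322≥4585, price 196≤707, layovers 0≤3 — dominates S8.
Others (S2, S3, S4, S6, S7, S9, S10, S11) are each worse than S8 on at least one objective.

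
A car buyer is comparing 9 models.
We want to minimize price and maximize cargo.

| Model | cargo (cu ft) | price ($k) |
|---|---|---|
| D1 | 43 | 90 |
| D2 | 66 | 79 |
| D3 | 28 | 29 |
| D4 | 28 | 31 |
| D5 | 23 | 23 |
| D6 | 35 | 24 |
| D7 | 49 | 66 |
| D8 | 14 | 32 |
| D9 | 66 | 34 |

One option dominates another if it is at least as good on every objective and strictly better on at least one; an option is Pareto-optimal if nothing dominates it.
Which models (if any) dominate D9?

D1: worse on cargo (43 vs 66).
D2: worse on price (79 vs 34).
D3: worse on cargo (28 vs 66).
D4: worse on cargo (28 vs 66).
D5: worse on cargo (23 vs 66).
D6: worse on cargo (35 vs 66).
D7: worse on cargo (49 vs 66).
D8: worse on cargo (14 vs 66).
No option dominates D9.

none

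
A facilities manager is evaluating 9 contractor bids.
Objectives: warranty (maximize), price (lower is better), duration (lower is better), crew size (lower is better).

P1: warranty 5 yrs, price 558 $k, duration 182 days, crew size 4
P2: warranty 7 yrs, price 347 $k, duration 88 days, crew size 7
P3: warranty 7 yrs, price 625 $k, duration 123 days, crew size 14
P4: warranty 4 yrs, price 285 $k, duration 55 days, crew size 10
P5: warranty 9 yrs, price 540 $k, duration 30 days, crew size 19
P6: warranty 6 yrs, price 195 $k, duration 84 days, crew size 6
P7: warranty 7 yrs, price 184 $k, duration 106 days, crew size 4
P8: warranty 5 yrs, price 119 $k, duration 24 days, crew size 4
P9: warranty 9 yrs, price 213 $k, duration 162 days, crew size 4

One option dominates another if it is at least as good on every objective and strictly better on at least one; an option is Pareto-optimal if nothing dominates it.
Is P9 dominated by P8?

No

P8 vs P9: P8 is worse on warranty (5 vs 9), so it does not dominate P9.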